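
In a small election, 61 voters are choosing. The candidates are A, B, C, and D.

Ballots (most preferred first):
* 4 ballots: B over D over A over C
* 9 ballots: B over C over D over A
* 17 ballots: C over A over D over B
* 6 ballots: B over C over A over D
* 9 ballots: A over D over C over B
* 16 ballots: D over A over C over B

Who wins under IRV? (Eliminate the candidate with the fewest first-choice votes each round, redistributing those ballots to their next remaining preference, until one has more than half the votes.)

D

Round 1: A 9, B 19, C 17, D 16. A eliminated.
Round 2: B 19, C 17, D 25. C eliminated.
Round 3: B 19, D 42. D has a majority (≥31).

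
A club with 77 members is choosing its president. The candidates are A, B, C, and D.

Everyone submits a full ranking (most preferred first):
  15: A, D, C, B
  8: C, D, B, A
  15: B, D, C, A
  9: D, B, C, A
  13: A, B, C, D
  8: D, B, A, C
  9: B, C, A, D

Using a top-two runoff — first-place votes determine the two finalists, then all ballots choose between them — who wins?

Round 1 first-place votes: A 28, B 24, C 8, D 17. A and B advance.
Runoff: A is ranked above B on 28 ballots, B above A on 49.

B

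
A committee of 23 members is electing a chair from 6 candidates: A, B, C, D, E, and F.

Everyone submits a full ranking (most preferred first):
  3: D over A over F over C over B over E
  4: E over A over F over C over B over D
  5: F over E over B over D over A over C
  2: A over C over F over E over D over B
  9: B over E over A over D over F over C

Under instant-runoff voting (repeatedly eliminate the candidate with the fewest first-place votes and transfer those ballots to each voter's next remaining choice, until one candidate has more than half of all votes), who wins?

Round 1: A 2, B 9, C 0, D 3, E 4, F 5. C eliminated.
Round 2: A 2, B 9, D 3, E 4, F 5. A eliminated.
Round 3: B 9, D 3, E 4, F 7. D eliminated.
Round 4: B 9, E 4, F 10. E eliminated.
Round 5: B 9, F 14. F has a majority (≥12).

F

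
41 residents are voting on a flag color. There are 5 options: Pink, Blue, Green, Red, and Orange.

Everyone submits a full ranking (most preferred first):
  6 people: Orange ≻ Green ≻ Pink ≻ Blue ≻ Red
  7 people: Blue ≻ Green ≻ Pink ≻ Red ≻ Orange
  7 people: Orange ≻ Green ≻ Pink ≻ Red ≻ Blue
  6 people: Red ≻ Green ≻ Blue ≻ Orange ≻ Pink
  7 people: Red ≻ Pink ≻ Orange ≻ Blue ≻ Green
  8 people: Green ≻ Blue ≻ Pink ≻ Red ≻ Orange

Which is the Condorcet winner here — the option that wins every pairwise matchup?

Green vs Pink: 34–7
Green vs Blue: 27–14
Green vs Red: 28–13
Green vs Orange: 21–20
Green beats every other option.

Green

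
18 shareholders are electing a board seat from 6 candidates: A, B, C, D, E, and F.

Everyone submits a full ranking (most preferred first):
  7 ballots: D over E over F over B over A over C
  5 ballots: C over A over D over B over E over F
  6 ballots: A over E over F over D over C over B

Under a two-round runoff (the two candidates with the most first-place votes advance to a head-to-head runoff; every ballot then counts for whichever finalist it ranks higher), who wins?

A

Round 1 first-place votes: A 6, B 0, C 5, D 7, E 0, F 0. D and A advance.
Runoff: D is ranked above A on 7 ballots, A above D on 11.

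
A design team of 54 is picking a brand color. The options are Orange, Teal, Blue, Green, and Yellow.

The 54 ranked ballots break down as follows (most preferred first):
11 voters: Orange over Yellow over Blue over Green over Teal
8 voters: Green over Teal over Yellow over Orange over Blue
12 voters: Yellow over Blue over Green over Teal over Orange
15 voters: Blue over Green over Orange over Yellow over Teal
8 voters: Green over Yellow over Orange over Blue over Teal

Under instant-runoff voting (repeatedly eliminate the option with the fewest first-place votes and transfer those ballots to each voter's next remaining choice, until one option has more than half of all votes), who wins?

Round 1: Orange 11, Teal 0, Blue 15, Green 16, Yellow 12. Teal eliminated.
Round 2: Orange 11, Blue 15, Green 16, Yellow 12. Orange eliminated.
Round 3: Blue 15, Green 16, Yellow 23. Blue eliminated.
Round 4: Green 31, Yellow 23. Green has a majority (≥28).

Green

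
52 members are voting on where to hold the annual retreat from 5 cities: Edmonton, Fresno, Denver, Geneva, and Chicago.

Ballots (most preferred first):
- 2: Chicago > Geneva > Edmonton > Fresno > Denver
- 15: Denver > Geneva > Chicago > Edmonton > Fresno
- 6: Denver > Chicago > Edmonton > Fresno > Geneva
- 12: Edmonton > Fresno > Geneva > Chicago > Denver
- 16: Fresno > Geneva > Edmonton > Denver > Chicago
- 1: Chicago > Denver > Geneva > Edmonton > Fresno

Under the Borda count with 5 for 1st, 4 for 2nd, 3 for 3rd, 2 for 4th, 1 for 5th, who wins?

Geneva

Edmonton: 2×3 + 15×2 + 6×3 + 12×5 + 16×3 + 1×2 = 164
Fresno: 2×2 + 15×1 + 6×2 + 12×4 + 16×5 + 1×1 = 160
Denver: 2×1 + 15×5 + 6×5 + 12×1 + 16×2 + 1×4 = 155
Geneva: 2×4 + 15×4 + 6×1 + 12×3 + 16×4 + 1×3 = 177
Chicago: 2×5 + 15×3 + 6×4 + 12×2 + 16×1 + 1×5 = 124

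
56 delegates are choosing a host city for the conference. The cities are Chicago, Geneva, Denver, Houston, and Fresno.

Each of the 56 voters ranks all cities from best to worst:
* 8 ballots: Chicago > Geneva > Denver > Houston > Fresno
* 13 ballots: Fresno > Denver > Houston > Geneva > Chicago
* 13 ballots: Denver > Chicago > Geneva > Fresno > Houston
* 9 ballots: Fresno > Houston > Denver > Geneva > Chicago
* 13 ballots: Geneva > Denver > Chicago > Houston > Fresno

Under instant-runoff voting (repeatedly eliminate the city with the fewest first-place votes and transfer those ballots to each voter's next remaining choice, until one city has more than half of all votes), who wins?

Round 1: Chicago 8, Geneva 13, Denver 13, Houston 0, Fresno 22. Houston eliminated.
Round 2: Chicago 8, Geneva 13, Denver 13, Fresno 22. Chicago eliminated.
Round 3: Geneva 21, Denver 13, Fresno 22. Denver eliminated.
Round 4: Geneva 34, Fresno 22. Geneva has a majority (≥29).

Geneva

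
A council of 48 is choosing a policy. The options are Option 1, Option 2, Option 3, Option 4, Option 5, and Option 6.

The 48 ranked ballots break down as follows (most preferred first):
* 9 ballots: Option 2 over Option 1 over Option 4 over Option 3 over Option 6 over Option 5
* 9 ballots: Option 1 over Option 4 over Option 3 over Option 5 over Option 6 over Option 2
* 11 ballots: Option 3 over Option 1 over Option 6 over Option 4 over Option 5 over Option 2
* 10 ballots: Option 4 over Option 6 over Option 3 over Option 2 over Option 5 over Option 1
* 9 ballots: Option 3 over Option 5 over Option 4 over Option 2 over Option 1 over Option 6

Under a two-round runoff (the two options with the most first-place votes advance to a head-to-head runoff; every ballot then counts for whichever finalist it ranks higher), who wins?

Round 1 first-place votes: Option 1 9, Option 2 9, Option 3 20, Option 4 10, Option 5 0, Option 6 0. Option 3 and Option 4 advance.
Runoff: Option 3 is ranked above Option 4 on 20 ballots, Option 4 above Option 3 on 28.

Option 4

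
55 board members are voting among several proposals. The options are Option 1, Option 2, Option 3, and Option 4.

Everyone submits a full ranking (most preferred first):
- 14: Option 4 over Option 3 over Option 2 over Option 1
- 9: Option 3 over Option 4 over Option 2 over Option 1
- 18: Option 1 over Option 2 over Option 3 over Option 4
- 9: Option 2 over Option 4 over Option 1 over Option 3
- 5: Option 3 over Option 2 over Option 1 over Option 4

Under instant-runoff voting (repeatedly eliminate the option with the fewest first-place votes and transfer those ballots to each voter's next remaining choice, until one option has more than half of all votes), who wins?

Round 1: Option 1 18, Option 2 9, Option 3 14, Option 4 14. Option 2 eliminated.
Round 2: Option 1 18, Option 3 14, Option 4 23. Option 3 eliminated.
Round 3: Option 1 23, Option 4 32. Option 4 has a majority (≥28).

Option 4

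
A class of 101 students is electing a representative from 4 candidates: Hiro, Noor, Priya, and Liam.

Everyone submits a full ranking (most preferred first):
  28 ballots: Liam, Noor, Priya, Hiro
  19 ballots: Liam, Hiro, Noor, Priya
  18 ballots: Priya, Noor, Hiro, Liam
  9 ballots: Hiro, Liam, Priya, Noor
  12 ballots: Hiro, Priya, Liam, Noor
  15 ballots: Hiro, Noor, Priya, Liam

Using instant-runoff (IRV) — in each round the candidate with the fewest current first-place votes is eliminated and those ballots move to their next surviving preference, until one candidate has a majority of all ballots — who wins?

Hiro

Round 1: Hiro 36, Noor 0, Priya 18, Liam 47. Noor eliminated.
Round 2: Hiro 36, Priya 18, Liam 47. Priya eliminated.
Round 3: Hiro 54, Liam 47. Hiro has a majority (≥51).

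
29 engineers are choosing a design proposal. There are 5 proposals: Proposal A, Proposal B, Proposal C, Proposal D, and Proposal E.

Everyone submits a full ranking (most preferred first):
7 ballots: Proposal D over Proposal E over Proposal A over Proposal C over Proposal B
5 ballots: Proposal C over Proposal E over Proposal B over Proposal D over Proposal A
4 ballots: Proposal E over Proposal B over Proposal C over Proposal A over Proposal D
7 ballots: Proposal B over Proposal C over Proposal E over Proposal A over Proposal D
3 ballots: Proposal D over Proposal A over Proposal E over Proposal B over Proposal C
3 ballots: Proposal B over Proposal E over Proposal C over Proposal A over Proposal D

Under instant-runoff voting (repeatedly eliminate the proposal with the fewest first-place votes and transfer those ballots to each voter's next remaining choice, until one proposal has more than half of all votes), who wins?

Round 1: Proposal A 0, Proposal B 10, Proposal C 5, Proposal D 10, Proposal E 4. Proposal A eliminated.
Round 2: Proposal B 10, Proposal C 5, Proposal D 10, Proposal E 4. Proposal E eliminated.
Round 3: Proposal B 14, Proposal C 5, Proposal D 10. Proposal C eliminated.
Round 4: Proposal B 19, Proposal D 10. Proposal B has a majority (≥15).

Proposal B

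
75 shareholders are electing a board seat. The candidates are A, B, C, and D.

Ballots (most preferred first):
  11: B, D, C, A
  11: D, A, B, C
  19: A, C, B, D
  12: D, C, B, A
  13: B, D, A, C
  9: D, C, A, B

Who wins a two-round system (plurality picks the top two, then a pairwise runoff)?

B

Round 1 first-place votes: A 19, B 24, C 0, D 32. D and B advance.
Runoff: D is ranked above B on 32 ballots, B above D on 43.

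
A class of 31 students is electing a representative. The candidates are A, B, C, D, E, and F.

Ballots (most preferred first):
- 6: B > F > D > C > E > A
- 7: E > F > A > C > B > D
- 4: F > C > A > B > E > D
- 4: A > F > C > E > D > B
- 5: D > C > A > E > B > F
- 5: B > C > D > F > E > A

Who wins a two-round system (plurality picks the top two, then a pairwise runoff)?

Round 1 first-place votes: A 4, B 11, C 0, D 5, E 7, F 4. B and E advance.
Runoff: B is ranked above E on 15 ballots, E above B on 16.

E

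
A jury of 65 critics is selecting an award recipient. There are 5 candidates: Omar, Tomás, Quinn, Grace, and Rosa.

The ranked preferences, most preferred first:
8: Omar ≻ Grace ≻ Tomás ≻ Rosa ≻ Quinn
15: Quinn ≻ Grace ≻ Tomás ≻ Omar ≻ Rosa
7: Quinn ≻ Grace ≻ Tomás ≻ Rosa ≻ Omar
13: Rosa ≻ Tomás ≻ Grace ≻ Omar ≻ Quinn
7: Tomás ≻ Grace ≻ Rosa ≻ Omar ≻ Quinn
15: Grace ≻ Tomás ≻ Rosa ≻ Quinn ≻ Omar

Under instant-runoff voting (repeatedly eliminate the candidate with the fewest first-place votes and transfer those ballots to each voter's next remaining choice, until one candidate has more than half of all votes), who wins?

Grace

Round 1: Omar 8, Tomás 7, Quinn 22, Grace 15, Rosa 13. Tomás eliminated.
Round 2: Omar 8, Quinn 22, Grace 22, Rosa 13. Omar eliminated.
Round 3: Quinn 22, Grace 30, Rosa 13. Rosa eliminated.
Round 4: Quinn 22, Grace 43. Grace has a majority (≥33).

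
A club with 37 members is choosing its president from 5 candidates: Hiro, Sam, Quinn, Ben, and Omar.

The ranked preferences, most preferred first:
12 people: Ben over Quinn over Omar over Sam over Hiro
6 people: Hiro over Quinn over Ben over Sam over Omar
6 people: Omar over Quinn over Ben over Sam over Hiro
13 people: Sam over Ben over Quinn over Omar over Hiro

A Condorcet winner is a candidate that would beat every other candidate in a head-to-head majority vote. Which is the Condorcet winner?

Ben vs Hiro: 31–6
Ben vs Sam: 24–13
Ben vs Quinn: 25–12
Ben vs Omar: 31–6
Ben beats every other candidate.

Ben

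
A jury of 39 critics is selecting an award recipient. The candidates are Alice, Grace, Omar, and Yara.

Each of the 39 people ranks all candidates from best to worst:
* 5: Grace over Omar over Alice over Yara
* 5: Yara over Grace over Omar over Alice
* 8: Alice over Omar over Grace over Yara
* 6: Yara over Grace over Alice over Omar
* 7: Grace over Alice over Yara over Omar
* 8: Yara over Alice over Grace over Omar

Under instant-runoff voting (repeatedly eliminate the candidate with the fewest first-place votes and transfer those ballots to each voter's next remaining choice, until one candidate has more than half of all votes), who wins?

Round 1: Alice 8, Grace 12, Omar 0, Yara 19. Omar eliminated.
Round 2: Alice 8, Grace 12, Yara 19. Alice eliminated.
Round 3: Grace 20, Yara 19. Grace has a majority (≥20).

Grace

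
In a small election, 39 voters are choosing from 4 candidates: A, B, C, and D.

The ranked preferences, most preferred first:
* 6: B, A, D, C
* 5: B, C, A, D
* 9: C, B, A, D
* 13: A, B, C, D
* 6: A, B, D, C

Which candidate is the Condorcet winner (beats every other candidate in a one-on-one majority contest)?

B vs A: 20–19
B vs C: 30–9
B vs D: 39–0
B beats every other candidate.

B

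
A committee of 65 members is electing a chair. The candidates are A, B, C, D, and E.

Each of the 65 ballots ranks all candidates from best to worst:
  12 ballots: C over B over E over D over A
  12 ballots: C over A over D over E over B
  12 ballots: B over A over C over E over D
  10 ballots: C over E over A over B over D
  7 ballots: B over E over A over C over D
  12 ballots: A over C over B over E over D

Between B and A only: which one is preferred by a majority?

B is ranked above A on 31 ballots; A above B on 34.

A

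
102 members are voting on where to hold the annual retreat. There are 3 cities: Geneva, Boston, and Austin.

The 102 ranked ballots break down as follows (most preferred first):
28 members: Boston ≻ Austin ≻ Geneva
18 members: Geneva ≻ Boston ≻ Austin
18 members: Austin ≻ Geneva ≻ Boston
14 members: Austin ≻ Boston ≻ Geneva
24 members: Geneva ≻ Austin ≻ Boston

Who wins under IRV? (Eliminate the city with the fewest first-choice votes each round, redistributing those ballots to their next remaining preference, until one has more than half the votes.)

Round 1: Geneva 42, Boston 28, Austin 32. Boston eliminated.
Round 2: Geneva 42, Austin 60. Austin has a majority (≥52).

Austin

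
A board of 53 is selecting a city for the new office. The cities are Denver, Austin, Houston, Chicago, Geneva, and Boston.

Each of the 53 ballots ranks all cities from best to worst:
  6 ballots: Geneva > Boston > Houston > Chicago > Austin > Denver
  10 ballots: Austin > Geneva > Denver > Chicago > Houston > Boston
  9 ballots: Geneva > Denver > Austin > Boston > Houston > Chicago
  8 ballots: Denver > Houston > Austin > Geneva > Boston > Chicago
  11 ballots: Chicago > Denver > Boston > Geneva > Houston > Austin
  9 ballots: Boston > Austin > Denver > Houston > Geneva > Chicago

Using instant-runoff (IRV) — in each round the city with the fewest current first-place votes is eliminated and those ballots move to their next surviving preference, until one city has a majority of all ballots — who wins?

Austin

Round 1: Denver 8, Austin 10, Houston 0, Chicago 11, Geneva 15, Boston 9. Houston eliminated.
Round 2: Denver 8, Austin 10, Chicago 11, Geneva 15, Boston 9. Denver eliminated.
Round 3: Austin 18, Chicago 11, Geneva 15, Boston 9. Boston eliminated.
Round 4: Austin 27, Chicago 11, Geneva 15. Austin has a majority (≥27).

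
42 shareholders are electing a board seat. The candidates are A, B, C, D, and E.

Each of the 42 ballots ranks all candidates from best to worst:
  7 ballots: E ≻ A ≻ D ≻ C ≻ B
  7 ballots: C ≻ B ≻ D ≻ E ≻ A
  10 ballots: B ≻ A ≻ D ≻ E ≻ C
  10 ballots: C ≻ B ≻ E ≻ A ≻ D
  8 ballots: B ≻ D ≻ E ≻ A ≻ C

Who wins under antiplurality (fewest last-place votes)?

E

Last-place votes: A 7, B 7, C 18, D 10, E 0.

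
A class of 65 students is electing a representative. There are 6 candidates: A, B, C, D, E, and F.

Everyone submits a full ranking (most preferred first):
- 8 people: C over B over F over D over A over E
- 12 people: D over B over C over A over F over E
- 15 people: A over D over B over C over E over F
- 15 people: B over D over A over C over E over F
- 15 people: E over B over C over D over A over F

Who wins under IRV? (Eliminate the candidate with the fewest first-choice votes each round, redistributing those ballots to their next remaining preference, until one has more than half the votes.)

Round 1: A 15, B 15, C 8, D 12, E 15, F 0. F eliminated.
Round 2: A 15, B 15, C 8, D 12, E 15. C eliminated.
Round 3: A 15, B 23, D 12, E 15. D eliminated.
Round 4: A 15, B 35, E 15. B has a majority (≥33).

B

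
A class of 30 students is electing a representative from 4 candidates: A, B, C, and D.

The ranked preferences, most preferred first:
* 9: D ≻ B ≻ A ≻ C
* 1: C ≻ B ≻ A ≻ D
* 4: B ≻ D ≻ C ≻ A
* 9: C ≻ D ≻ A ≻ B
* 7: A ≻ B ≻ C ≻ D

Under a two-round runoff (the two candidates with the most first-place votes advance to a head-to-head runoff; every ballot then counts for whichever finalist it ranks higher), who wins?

Round 1 first-place votes: A 7, B 4, C 10, D 9. C and D advance.
Runoff: C is ranked above D on 17 ballots, D above C on 13.

C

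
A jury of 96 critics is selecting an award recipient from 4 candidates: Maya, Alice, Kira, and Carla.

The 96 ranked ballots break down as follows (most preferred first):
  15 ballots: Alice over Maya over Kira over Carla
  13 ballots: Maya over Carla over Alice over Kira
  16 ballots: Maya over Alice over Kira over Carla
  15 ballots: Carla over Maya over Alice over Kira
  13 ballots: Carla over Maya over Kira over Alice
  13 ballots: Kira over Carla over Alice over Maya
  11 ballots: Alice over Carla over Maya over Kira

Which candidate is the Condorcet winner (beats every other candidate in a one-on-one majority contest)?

Carla

Carla vs Maya: 52–44
Carla vs Alice: 54–42
Carla vs Kira: 52–44
Carla beats every other candidate.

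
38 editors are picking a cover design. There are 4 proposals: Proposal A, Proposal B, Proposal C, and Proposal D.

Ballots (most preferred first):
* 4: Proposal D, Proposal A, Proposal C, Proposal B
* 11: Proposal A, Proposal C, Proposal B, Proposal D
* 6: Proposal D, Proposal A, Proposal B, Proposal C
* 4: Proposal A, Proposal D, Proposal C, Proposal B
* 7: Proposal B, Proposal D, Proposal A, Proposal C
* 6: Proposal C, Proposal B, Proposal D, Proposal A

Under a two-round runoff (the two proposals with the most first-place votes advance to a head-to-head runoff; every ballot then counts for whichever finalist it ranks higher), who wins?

Proposal D

Round 1 first-place votes: Proposal A 15, Proposal B 7, Proposal C 6, Proposal D 10. Proposal A and Proposal D advance.
Runoff: Proposal A is ranked above Proposal D on 15 ballots, Proposal D above Proposal A on 23.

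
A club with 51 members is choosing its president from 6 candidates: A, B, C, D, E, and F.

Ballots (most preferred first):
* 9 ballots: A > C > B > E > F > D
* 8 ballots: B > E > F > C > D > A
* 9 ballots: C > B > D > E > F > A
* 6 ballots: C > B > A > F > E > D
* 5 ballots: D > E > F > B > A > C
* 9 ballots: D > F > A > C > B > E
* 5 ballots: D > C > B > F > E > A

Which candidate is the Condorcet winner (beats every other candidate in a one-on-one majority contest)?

C

C vs A: 28–23
C vs B: 38–13
C vs D: 32–19
C vs E: 38–13
C vs F: 29–22
C beats every other candidate.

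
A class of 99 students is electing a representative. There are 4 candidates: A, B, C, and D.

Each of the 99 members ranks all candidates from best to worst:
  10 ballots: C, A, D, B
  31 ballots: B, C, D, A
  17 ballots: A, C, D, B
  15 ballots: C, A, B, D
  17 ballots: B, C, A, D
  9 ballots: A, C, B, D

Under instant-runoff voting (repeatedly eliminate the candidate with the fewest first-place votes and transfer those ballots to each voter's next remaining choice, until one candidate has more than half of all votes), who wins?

Round 1: A 26, B 48, C 25, D 0. D eliminated.
Round 2: A 26, B 48, C 25. C eliminated.
Round 3: A 51, B 48. A has a majority (≥50).

A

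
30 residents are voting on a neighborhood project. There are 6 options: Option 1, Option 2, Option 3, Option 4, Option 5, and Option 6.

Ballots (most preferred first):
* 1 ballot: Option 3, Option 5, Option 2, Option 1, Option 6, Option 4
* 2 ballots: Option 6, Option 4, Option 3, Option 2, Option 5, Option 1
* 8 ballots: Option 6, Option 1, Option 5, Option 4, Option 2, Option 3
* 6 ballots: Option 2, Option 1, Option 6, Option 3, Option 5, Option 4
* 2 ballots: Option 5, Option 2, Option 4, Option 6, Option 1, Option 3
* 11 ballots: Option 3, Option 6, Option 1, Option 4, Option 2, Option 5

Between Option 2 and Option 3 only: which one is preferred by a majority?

Option 2 is ranked above Option 3 on 16 ballots; Option 3 above Option 2 on 14.

Option 2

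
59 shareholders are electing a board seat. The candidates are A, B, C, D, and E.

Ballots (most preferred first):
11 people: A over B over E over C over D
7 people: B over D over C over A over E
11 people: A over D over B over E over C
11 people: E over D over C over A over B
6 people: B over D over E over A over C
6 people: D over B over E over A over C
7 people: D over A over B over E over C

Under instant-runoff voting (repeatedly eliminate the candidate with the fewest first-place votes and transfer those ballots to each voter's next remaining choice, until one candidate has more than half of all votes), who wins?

Round 1: A 22, B 13, C 0, D 13, E 11. C eliminated.
Round 2: A 22, B 13, D 13, E 11. E eliminated.
Round 3: A 22, B 13, D 24. B eliminated.
Round 4: A 22, D 37. D has a majority (≥30).

D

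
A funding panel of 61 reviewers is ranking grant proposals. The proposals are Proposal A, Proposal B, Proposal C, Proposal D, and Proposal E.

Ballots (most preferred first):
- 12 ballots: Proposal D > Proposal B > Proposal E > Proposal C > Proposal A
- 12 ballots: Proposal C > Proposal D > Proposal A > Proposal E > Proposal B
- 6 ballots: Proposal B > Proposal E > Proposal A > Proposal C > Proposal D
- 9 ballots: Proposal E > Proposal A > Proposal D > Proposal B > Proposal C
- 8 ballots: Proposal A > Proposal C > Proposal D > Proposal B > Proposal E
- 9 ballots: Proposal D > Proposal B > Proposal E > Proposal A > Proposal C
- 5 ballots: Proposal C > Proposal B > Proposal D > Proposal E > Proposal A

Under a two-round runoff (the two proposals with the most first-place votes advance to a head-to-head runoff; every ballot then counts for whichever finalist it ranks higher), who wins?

Round 1 first-place votes: Proposal A 8, Proposal B 6, Proposal C 17, Proposal D 21, Proposal E 9. Proposal D and Proposal C advance.
Runoff: Proposal D is ranked above Proposal C on 30 ballots, Proposal C above Proposal D on 31.

Proposal C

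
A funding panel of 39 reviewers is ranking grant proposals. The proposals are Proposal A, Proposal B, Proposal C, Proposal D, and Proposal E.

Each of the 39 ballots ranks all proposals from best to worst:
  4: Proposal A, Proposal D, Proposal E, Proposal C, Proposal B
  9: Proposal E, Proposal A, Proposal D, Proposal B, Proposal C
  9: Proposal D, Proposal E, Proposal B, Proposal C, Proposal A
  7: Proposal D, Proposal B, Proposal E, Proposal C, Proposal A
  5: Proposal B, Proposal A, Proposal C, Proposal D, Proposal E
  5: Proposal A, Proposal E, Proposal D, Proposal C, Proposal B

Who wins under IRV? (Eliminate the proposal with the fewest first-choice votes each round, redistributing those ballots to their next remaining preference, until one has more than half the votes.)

Proposal A

Round 1: Proposal A 9, Proposal B 5, Proposal C 0, Proposal D 16, Proposal E 9. Proposal C eliminated.
Round 2: Proposal A 9, Proposal B 5, Proposal D 16, Proposal E 9. Proposal B eliminated.
Round 3: Proposal A 14, Proposal D 16, Proposal E 9. Proposal E eliminated.
Round 4: Proposal A 23, Proposal D 16. Proposal A has a majority (≥20).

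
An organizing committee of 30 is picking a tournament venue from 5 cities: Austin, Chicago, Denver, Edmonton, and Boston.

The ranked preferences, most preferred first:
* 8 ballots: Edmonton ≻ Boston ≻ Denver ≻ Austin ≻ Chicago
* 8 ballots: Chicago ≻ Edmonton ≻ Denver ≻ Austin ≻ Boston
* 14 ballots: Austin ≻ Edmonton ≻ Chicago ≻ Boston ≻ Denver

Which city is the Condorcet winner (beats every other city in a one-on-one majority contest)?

Edmonton

Edmonton vs Austin: 16–14
Edmonton vs Chicago: 22–8
Edmonton vs Denver: 30–0
Edmonton vs Boston: 30–0
Edmonton beats every other city.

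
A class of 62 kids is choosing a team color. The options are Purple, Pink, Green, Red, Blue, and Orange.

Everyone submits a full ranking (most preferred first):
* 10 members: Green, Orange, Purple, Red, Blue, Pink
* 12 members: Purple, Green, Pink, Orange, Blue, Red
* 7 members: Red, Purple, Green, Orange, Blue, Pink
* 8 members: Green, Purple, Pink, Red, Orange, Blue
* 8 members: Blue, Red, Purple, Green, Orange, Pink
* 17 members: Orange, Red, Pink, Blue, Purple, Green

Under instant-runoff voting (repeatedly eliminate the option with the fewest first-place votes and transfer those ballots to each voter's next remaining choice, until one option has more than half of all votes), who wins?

Purple

Round 1: Purple 12, Pink 0, Green 18, Red 7, Blue 8, Orange 17. Pink eliminated.
Round 2: Purple 12, Green 18, Red 7, Blue 8, Orange 17. Red eliminated.
Round 3: Purple 19, Green 18, Blue 8, Orange 17. Blue eliminated.
Round 4: Purple 27, Green 18, Orange 17. Orange eliminated.
Round 5: Purple 44, Green 18. Purple has a majority (≥32).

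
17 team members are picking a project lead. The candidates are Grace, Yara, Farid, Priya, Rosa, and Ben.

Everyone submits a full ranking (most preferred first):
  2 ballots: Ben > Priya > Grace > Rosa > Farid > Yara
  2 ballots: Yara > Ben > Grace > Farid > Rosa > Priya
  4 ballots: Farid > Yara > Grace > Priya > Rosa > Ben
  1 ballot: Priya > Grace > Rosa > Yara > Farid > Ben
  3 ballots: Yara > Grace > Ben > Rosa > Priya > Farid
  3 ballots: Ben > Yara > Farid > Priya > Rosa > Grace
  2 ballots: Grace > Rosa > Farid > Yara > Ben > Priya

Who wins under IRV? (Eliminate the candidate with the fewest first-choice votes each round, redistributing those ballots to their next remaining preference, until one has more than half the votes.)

Round 1: Grace 2, Yara 5, Farid 4, Priya 1, Rosa 0, Ben 5. Rosa eliminated.
Round 2: Grace 2, Yara 5, Farid 4, Priya 1, Ben 5. Priya eliminated.
Round 3: Grace 3, Yara 5, Farid 4, Ben 5. Grace eliminated.
Round 4: Yara 6, Farid 6, Ben 5. Ben eliminated.
Round 5: Yara 9, Farid 8. Yara has a majority (≥9).

Yara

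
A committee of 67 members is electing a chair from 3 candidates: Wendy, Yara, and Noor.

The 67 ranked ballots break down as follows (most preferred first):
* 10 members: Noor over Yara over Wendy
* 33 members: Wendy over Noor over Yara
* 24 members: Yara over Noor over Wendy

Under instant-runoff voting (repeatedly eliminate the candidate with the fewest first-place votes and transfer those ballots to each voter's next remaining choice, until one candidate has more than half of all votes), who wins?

Round 1: Wendy 33, Yara 24, Noor 10. Noor eliminated.
Round 2: Wendy 33, Yara 34. Yara has a majority (≥34).

Yara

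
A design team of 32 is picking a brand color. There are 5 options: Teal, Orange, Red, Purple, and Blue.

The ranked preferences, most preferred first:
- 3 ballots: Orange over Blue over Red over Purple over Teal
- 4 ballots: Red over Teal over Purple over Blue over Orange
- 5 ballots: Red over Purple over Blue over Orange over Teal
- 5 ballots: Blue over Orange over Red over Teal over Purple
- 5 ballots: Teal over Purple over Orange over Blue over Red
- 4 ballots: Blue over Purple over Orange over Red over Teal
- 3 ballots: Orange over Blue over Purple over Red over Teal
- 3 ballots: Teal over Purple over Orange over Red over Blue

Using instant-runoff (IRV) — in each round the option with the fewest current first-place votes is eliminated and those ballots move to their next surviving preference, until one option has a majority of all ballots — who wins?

Round 1: Teal 8, Orange 6, Red 9, Purple 0, Blue 9. Purple eliminated.
Round 2: Teal 8, Orange 6, Red 9, Blue 9. Orange eliminated.
Round 3: Teal 8, Red 9, Blue 15. Teal eliminated.
Round 4: Red 12, Blue 20. Blue has a majority (≥17).

Blue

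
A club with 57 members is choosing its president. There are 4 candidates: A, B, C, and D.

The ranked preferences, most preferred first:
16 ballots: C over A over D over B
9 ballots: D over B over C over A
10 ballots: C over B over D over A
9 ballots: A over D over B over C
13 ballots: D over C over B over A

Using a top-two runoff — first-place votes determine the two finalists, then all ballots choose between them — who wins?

D

Round 1 first-place votes: A 9, B 0, C 26, D 22. C and D advance.
Runoff: C is ranked above D on 26 ballots, D above C on 31.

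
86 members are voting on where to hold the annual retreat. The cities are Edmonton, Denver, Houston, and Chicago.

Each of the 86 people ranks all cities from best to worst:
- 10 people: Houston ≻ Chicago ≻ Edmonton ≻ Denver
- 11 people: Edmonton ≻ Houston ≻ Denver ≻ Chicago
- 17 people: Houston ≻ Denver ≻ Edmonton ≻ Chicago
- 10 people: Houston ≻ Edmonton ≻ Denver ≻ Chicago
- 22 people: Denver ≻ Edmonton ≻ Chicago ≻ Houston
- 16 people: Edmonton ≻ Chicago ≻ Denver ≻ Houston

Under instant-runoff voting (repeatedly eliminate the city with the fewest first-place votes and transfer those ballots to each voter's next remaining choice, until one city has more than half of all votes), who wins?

Round 1: Edmonton 27, Denver 22, Houston 37, Chicago 0. Chicago eliminated.
Round 2: Edmonton 27, Denver 22, Houston 37. Denver eliminated.
Round 3: Edmonton 49, Houston 37. Edmonton has a majority (≥44).

Edmonton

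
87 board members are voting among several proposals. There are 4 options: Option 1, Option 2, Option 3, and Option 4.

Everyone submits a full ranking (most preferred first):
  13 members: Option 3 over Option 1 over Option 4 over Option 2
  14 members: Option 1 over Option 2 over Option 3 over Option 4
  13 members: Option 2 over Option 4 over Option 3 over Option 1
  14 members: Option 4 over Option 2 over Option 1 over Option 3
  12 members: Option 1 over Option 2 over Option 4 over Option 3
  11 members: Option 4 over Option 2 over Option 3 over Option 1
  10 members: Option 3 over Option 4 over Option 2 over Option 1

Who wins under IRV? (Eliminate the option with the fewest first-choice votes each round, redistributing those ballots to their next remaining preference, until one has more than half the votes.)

Round 1: Option 1 26, Option 2 13, Option 3 23, Option 4 25. Option 2 eliminated.
Round 2: Option 1 26, Option 3 23, Option 4 38. Option 3 eliminated.
Round 3: Option 1 39, Option 4 48. Option 4 has a majority (≥44).

Option 4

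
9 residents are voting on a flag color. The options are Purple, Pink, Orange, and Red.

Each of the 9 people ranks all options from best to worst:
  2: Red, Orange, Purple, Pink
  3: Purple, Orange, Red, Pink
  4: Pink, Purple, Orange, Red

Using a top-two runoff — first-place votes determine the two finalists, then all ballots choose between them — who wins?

Round 1 first-place votes: Purple 3, Pink 4, Orange 0, Red 2. Pink and Purple advance.
Runoff: Pink is ranked above Purple on 4 ballots, Purple above Pink on 5.

Purple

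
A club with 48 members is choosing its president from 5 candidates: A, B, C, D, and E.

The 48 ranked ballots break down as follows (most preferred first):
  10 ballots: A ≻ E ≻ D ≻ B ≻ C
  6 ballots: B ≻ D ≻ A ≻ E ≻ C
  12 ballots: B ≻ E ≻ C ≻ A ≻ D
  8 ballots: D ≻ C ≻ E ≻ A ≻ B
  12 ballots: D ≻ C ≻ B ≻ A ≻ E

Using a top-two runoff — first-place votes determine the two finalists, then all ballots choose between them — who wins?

Round 1 first-place votes: A 10, B 18, C 0, D 20, E 0. D and B advance.
Runoff: D is ranked above B on 30 ballots, B above D on 18.

D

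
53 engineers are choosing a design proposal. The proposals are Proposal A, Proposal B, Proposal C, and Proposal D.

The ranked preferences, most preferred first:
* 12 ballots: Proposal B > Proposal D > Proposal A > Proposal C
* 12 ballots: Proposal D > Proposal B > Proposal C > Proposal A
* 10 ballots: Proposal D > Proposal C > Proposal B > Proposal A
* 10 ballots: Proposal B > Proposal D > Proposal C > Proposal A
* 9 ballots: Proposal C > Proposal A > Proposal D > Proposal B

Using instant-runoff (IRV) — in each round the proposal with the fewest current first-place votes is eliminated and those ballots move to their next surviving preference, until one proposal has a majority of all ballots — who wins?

Proposal D

Round 1: Proposal A 0, Proposal B 22, Proposal C 9, Proposal D 22. Proposal A eliminated.
Round 2: Proposal B 22, Proposal C 9, Proposal D 22. Proposal C eliminated.
Round 3: Proposal B 22, Proposal D 31. Proposal D has a majority (≥27).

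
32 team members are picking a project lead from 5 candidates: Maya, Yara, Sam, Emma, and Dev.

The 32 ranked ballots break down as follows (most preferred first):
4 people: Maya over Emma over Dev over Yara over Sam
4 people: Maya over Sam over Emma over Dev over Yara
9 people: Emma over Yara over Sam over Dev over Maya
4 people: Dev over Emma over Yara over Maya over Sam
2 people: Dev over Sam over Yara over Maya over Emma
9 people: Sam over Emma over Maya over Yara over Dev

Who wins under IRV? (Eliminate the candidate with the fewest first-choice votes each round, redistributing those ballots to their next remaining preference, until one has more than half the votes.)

Emma

Round 1: Maya 8, Yara 0, Sam 9, Emma 9, Dev 6. Yara eliminated.
Round 2: Maya 8, Sam 9, Emma 9, Dev 6. Dev eliminated.
Round 3: Maya 8, Sam 11, Emma 13. Maya eliminated.
Round 4: Sam 15, Emma 17. Emma has a majority (≥17).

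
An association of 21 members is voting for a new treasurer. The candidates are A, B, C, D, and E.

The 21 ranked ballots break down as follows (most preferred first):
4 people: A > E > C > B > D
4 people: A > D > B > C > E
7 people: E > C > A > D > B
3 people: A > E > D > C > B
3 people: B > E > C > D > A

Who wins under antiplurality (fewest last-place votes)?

Last-place votes: A 3, B 10, C 0, D 4, E 4.

C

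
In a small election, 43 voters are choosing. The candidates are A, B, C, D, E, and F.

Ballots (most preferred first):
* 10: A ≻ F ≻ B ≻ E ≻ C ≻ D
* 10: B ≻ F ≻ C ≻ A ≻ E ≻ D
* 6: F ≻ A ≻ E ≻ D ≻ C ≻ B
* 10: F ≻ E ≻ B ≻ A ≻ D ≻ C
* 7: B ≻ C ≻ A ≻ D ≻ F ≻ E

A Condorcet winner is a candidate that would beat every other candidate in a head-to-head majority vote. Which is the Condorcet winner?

F

F vs A: 26–17
F vs B: 26–17
F vs C: 36–7
F vs D: 36–7
F vs E: 43–0
F beats every other candidate.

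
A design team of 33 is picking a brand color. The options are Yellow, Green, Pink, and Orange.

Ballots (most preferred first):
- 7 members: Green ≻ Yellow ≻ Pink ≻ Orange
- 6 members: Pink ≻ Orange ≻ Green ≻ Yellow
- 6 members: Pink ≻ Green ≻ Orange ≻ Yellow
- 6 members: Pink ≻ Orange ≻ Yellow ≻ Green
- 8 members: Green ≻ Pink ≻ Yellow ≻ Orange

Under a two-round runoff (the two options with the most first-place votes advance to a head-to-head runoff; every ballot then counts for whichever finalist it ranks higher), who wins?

Pink

Round 1 first-place votes: Yellow 0, Green 15, Pink 18, Orange 0. Pink and Green advance.
Runoff: Pink is ranked above Green on 18 ballots, Green above Pink on 15.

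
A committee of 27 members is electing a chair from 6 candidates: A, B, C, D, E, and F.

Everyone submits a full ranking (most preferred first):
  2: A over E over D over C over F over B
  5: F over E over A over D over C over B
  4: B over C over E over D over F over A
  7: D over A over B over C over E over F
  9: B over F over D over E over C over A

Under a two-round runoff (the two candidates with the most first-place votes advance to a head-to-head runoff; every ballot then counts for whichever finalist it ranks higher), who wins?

Round 1 first-place votes: A 2, B 13, C 0, D 7, E 0, F 5. B and D advance.
Runoff: B is ranked above D on 13 ballots, D above B on 14.

D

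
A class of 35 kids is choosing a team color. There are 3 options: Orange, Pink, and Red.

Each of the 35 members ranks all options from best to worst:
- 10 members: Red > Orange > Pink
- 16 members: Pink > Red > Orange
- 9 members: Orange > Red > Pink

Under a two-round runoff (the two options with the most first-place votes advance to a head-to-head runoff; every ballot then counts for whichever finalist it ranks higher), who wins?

Round 1 first-place votes: Orange 9, Pink 16, Red 10. Pink and Red advance.
Runoff: Pink is ranked above Red on 16 ballots, Red above Pink on 19.

Red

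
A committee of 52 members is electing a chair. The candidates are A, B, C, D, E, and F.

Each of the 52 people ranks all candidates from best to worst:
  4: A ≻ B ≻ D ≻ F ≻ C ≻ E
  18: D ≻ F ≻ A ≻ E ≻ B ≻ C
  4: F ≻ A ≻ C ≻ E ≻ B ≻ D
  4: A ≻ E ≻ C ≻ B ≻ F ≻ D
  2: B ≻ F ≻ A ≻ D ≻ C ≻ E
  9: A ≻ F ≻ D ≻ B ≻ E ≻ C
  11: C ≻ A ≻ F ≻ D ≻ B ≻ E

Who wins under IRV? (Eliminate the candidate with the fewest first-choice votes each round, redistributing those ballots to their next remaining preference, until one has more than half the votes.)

Round 1: A 17, B 2, C 11, D 18, E 0, F 4. E eliminated.
Round 2: A 17, B 2, C 11, D 18, F 4. B eliminated.
Round 3: A 17, C 11, D 18, F 6. F eliminated.
Round 4: A 23, C 11, D 18. C eliminated.
Round 5: A 34, D 18. A has a majority (≥27).

A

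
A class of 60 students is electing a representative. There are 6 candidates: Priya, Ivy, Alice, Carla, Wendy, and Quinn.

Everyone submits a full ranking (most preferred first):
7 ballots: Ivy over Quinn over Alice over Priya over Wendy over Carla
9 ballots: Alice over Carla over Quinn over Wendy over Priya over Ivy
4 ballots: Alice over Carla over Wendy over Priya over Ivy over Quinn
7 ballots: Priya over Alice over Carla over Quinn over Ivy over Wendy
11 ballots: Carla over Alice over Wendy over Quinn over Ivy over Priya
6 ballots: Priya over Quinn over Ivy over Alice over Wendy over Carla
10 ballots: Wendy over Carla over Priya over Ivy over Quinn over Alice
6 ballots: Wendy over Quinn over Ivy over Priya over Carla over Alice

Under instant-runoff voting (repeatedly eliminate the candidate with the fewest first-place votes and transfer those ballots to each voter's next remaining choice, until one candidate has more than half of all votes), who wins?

Alice

Round 1: Priya 13, Ivy 7, Alice 13, Carla 11, Wendy 16, Quinn 0. Quinn eliminated.
Round 2: Priya 13, Ivy 7, Alice 13, Carla 11, Wendy 16. Ivy eliminated.
Round 3: Priya 13, Alice 20, Carla 11, Wendy 16. Carla eliminated.
Round 4: Priya 13, Alice 31, Wendy 16. Alice has a majority (≥31).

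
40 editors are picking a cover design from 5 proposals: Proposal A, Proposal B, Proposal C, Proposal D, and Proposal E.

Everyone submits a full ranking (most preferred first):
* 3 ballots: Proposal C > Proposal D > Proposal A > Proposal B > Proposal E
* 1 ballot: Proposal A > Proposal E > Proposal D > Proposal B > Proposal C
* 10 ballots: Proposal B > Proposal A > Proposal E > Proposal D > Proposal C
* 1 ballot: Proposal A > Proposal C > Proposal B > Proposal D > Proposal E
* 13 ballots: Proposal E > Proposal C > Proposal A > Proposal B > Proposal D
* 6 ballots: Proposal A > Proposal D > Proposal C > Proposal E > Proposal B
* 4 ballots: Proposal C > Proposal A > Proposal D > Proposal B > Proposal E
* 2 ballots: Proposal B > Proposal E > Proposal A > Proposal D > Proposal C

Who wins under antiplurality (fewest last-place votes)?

Last-place votes: Proposal A 0, Proposal B 6, Proposal C 13, Proposal D 13, Proposal E 8.

Proposal A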